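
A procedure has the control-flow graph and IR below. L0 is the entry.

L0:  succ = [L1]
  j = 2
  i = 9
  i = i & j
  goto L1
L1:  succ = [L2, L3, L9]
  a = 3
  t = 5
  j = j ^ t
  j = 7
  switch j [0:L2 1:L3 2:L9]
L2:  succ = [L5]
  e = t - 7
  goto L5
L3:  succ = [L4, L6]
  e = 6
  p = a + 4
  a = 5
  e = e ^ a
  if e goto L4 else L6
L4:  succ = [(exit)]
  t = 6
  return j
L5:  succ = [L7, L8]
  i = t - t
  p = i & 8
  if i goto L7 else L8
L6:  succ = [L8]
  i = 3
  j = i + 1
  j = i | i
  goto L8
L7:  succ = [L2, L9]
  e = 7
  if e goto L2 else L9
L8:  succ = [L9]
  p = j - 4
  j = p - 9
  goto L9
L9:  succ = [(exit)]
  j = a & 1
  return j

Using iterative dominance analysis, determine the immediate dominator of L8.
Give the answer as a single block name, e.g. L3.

Answer: L1

Analysis:
idom tree: L1←L0 L2←L1 L3←L1 L4←L3 L5←L2 L6←L3 L7←L5 L8←L1 L9←L1
Join-block Dom:
  L2: preds {L1,L7}: {L0,L1} ∩ {L0,L1,L2,L5,L7} = {L0,L1}; idom=L1
  L8: preds {L5,L6}: {L0,L1,L2,L5} ∩ {L0,L1,L3,L6} = {L0,L1}; idom=L1
  L9: preds {L1,L7,L8}: {L0,L1} ∩ {L0,L1,L2,L5,L7} ∩ {L0,L1,L8} = {L0,L1}; idom=L1

idom(L8) = L1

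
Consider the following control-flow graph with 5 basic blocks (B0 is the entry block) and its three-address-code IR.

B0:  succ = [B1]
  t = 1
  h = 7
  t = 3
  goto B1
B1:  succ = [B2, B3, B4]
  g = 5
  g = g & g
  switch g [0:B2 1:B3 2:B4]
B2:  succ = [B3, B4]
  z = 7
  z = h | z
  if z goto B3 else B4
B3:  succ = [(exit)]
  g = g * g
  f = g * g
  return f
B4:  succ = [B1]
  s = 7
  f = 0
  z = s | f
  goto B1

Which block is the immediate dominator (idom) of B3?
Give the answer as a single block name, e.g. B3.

Answer: B1

Analysis:
idom tree: B1←B0 B2←B1 B3←B1 B4←B1
Join-block Dom:
  B1: preds {B0,B4}: {B0} ∩ {B0,B1,B4} = {B0}; idom=B0
  B3: preds {B1,B2}: {B0,B1} ∩ {B0,B1,B2} = {B0,B1}; idom=B1
  B4: preds {B1,B2}: {B0,B1} ∩ {B0,B1,B2} = {B0,B1}; idom=B1

idom(B3) = B1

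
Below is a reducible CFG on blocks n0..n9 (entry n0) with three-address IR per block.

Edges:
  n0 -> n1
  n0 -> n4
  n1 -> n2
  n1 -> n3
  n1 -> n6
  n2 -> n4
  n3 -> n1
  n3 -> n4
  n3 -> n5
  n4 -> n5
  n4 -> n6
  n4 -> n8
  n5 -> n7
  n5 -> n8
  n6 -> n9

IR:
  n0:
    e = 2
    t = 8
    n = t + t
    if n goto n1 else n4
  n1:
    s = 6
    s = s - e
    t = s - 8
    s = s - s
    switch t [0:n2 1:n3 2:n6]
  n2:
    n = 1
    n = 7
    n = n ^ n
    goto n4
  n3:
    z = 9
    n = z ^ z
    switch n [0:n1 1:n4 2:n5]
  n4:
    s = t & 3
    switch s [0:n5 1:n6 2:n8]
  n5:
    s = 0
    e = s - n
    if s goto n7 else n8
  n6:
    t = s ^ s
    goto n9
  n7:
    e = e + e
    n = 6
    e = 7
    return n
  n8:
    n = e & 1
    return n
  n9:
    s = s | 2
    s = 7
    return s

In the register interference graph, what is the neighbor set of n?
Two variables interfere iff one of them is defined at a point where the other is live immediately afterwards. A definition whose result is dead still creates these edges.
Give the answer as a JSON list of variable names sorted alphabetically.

Answer: ["e", "s", "t"]

Analysis:
Per-block:
  n0: def={e,n,t} ue=∅
  n1: def={s,t} ue={e}
  n2: def={n} ue=∅
  n3: def={n,z} ue=∅
  n4: def={s} ue={t}
  n5: def={e,s} ue={n}
  n6: def={t} ue={s}
  n7: def={e,n} ue={e}
  n8: def={n} ue={e}
  n9: def={s} ue={s}

Backward fixpoint:
  n0 li=∅ lo={e,n,t}
  n1 li={e} lo={e,s,t}
  n2 li={e,t} lo={e,n,t}
  n3 li={e,t} lo={e,n,t}
  n4 li={e,n,t} lo={e,n,s}
  n5 li={n} lo={e}
  n6 li={s} lo={s}
  n7 li={e} lo=∅
  n8 li={e} lo=∅
  n9 li={s} lo=∅

Conflict graph:
  e — {n,s,t,z}
  n — {e,s,t}
  s — {e,n,t}
  t — {e,n,s,z}
  z — {e,t}

N(n) = ["e", "s", "t"]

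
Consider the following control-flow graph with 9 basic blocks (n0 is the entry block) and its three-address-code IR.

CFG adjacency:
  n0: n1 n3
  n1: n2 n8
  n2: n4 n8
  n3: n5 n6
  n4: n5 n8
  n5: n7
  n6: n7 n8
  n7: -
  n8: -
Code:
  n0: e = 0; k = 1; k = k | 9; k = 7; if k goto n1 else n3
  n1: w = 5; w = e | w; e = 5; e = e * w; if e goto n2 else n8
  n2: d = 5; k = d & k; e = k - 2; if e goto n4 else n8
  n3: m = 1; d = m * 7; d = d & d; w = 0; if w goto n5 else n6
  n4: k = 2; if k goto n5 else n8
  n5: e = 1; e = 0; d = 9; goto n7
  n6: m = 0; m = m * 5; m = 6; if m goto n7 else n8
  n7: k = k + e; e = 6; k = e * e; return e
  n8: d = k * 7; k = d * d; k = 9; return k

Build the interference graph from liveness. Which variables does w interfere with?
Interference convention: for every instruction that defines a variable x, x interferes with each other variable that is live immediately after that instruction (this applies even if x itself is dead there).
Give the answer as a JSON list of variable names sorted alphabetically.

Answer: ["e", "k"]

Analysis:
Per-block:
  n0 def {e,k} use ∅
  n1 def {e,w} use {e}
  n2 def {d,e,k} use {k}
  n3 def {d,m,w} use ∅
  n4 def {k} use ∅
  n5 def {d,e} use ∅
  n6 def {m} use ∅
  n7 def {e,k} use {e,k}
  n8 def {d,k} use {k}

Liveness:
  live n0: ∅→{e,k}
  live n1: {e,k}→{k}
  live n2: {k}→{k}
  live n3: {e,k}→{e,k}
  live n4: ∅→{k}
  live n5: {k}→{e,k}
  live n6: {e,k}→{e,k}
  live n7: {e,k}→∅
  live n8: {k}→∅

Interference:
  d: {e,k}
  e: {d,k,m,w}
  k: {d,e,m,w}
  m: {e,k}
  w: {e,k}

N(w) = ["e", "k"]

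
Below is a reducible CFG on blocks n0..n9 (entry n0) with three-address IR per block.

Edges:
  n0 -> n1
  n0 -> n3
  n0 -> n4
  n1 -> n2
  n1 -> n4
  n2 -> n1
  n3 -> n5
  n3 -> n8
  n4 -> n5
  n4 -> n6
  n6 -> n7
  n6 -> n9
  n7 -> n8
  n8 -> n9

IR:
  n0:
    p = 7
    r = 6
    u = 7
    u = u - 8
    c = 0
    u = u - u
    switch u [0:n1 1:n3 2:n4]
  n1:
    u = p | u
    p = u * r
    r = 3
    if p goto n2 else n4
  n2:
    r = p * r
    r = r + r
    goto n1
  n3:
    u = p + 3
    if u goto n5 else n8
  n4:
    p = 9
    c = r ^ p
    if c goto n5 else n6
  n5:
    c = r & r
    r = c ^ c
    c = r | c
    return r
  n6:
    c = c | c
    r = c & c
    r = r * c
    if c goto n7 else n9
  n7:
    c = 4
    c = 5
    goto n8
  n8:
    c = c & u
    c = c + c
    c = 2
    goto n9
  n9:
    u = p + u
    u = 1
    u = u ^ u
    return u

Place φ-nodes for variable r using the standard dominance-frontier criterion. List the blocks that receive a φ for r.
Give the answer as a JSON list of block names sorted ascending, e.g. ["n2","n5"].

Answer: ["n1", "n4", "n5", "n8", "n9"]

Derivation:
idom tree: n1←n0 n2←n1 n3←n0 n4←n0 n5←n0 n6←n4 n7←n6 n8←n0 n9←n0
Dom at joins:
  n1: preds {n0,n2}: {n0} ∩ {n0,n1,n2} = {n0}; idom=n0
  n4: preds {n0,n1}: {n0} ∩ {n0,n1} = {n0}; idom=n0
  n5: preds {n3,n4}: {n0,n3} ∩ {n0,n4} = {n0}; idom=n0
  n8: preds {n3,n7}: {n0,n3} ∩ {n0,n4,n6,n7} = {n0}; idom=n0
  n9: preds {n6,n8}: {n0,n4,n6} ∩ {n0,n8} = {n0}; idom=n0

DF walk-up:
  join n1 pred n0: · stop@n0
  join n1 pred n2: n2→n1 stop@n0
  join n4 pred n0: · stop@n0
  join n4 pred n1: n1 stop@n0
  join n5 pred n3: n3 stop@n0
  join n5 pred n4: n4 stop@n0
  join n8 pred n3: n3 stop@n0
  join n8 pred n7: n7→n6→n4 stop@n0
  join n9 pred n6: n6→n4 stop@n0
  join n9 pred n8: n8 stop@n0
  DF(n0)=∅
  DF(n1)={n1,n4}
  DF(n2)={n1}
  DF(n3)={n5,n8}
  DF(n4)={n5,n8,n9}
  DF(n5)=∅
  DF(n6)={n8,n9}
  DF(n7)={n8}
  DF(n8)={n9}
  DF(n9)=∅

φ for r: defs {n0,n1,n2,n5,n6}
  DF⁺ = {n1,n4,n5,n8,n9}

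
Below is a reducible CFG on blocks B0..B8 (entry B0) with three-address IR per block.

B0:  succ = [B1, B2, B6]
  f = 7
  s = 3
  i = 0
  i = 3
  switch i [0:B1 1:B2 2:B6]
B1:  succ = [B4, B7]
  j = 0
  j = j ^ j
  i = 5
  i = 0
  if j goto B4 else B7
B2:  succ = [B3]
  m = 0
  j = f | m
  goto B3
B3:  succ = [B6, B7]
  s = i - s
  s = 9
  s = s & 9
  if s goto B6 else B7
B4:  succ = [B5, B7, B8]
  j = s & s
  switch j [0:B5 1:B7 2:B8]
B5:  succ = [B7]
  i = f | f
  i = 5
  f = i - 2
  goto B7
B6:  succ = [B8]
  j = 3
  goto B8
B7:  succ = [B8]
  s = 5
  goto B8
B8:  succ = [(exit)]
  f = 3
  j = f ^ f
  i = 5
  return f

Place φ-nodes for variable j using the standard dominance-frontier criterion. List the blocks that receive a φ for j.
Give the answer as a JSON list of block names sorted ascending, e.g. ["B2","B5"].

Answer: ["B6", "B7", "B8"]

Derivation:
idom tree: B1←B0 B2←B0 B3←B2 B4←B1 B5←B4 B6←B0 B7←B0 B8←B0
Join-block Dom:
  B6: preds {B0,B3}: {B0} ∩ {B0,B2,B3} = {B0}; idom=B0
  B7: preds {B1,B3,B4,B5}: {B0,B1} ∩ {B0,B2,B3} ∩ {B0,B1,B4} ∩ {B0,B1,B4,B5} = {B0}; idom=B0
  B8: preds {B4,B6,B7}: {B0,B1,B4} ∩ {B0,B6} ∩ {B0,B7} = {B0}; idom=B0

DF walk-up:
  join B6 pred B0: · stop@B0
  join B6 pred B3: B3→B2 stop@B0
  join B7 pred B1: B1 stop@B0
  join B7 pred B3: B3→B2 stop@B0
  join B7 pred B4: B4→B1 stop@B0
  join B7 pred B5: B5→B4→B1 stop@B0
  join B8 pred B4: B4→B1 stop@B0
  join B8 pred B6: B6 stop@B0
  join B8 pred B7: B7 stop@B0
  B0 → ∅
  B1 → {B7,B8}
  B2 → {B6,B7}
  B3 → {B6,B7}
  B4 → {B7,B8}
  B5 → {B7}
  B6 → {B8}
  B7 → {B8}
  B8 → ∅

φ for j: defs {B1,B2,B4,B6,B8}
  DF⁺ = {B6,B7,B8}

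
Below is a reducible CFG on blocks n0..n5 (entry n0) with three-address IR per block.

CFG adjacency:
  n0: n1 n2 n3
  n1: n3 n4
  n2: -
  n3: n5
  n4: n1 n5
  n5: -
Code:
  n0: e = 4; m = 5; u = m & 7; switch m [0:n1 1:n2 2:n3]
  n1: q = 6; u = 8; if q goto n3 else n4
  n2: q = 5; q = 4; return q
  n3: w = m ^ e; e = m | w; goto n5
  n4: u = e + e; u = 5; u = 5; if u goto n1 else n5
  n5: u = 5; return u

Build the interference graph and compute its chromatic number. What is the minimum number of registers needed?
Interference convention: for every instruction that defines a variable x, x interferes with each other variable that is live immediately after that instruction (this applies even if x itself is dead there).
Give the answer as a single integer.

Answer: 4

Analysis:
def/use:
  n0: def={e,m,u} ue=∅
  n1: def={q,u} ue=∅
  n2: def={q} ue=∅
  n3: def={e,w} ue={e,m}
  n4: def={u} ue={e}
  n5: def={u} ue=∅

Backward fixpoint:
  live n0: ∅→{e,m}
  live n1: {e,m}→{e,m}
  live n2: ∅→∅
  live n3: {e,m}→∅
  live n4: {e,m}→{e,m}
  live n5: ∅→∅

Interference:
  e — {m,q,u}
  m — {e,q,u,w}
  q — {e,m,u}
  u — {e,m,q}
  w — {m}

Chromatic number:
  lower bound: {e,m,q,u} mutually conflict ⇒ χ ≥ 4
  assign e→r1 m→r0 q→r2 u→r3 w→r1 — no edge inside a register ⇒ χ ≤ 4
  χ = 4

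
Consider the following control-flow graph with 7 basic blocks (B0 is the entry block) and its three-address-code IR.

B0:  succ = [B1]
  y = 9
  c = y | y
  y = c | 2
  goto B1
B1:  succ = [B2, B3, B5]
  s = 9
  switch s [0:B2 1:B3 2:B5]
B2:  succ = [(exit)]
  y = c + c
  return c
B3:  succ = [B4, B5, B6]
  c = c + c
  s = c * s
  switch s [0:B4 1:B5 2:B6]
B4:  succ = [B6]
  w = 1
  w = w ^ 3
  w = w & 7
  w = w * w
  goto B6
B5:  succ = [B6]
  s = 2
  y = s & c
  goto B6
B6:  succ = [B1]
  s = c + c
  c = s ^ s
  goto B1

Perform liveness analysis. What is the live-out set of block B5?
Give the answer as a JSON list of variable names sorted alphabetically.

Answer: ["c"]

Derivation:
Block summaries:
  B0 def {c,y} use ∅
  B1 def {s} use ∅
  B2 def {y} use {c}
  B3 def {c,s} use {c,s}
  B4 def {w} use ∅
  B5 def {s,y} use {c}
  B6 def {c,s} use {c}

Live sets:
  live B0: ∅→{c}
  live B1: {c}→{c,s}
  live B2: {c}→∅
  live B3: {c,s}→{c}
  live B4: {c}→{c}
  live B5: {c}→{c}
  live B6: {c}→{c}

live-out(B5) = ["c"]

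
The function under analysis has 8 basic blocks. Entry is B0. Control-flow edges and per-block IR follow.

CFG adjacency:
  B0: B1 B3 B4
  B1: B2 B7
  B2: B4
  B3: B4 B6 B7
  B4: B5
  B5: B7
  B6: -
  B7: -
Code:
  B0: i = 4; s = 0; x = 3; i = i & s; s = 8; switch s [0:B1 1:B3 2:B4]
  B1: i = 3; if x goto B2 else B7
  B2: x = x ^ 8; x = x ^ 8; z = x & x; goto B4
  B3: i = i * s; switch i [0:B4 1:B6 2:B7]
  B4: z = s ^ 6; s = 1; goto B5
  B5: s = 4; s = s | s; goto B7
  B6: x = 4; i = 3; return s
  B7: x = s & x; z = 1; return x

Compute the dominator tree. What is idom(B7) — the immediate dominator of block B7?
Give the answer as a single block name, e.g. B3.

idom tree: B1←B0 B2←B1 B3←B0 B4←B0 B5←B4 B6←B3 B7←B0
Join-block Dom:
  B4: preds {B0,B2,B3}: {B0} ∩ {B0,B1,B2} ∩ {B0,B3} = {B0}; idom=B0
  B7: preds {B1,B3,B5}: {B0,B1} ∩ {B0,B3} ∩ {B0,B4,B5} = {B0}; idom=B0

idom(B7) = B0

Answer: B0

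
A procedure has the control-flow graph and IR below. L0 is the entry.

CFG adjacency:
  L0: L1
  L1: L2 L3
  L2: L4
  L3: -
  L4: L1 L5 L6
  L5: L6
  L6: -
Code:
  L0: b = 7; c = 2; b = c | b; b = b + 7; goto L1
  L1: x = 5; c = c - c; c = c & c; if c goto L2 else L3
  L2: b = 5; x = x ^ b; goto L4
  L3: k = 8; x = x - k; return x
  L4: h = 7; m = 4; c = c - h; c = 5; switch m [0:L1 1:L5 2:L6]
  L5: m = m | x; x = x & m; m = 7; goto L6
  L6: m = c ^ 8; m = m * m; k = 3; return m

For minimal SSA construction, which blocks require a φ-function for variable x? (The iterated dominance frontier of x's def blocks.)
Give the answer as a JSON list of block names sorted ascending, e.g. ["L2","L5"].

idom tree: L1←L0 L2←L1 L3←L1 L4←L2 L5←L4 L6←L4
Join-block Dom:
  L1: preds {L0,L4}: {L0} ∩ {L0,L1,L2,L4} = {L0}; idom=L0
  L6: preds {L4,L5}: {L0,L1,L2,L4} ∩ {L0,L1,L2,L4,L5} = {L0,L1,L2,L4}; idom=L4

DF derivation:
  L1←L0: walk · to L0
  L1←L4: walk L4→L2→L1 to L0
  L6←L4: walk · to L4
  L6←L5: walk L5 to L4
  L0: DF=∅
  L1: DF={L1}
  L2: DF={L1}
  L3: DF=∅
  L4: DF={L1}
  L5: DF={L6}
  L6: DF=∅

φ for x: defs {L1,L2,L3,L5}
  DF⁺ = {L1,L6}

Answer: ["L1", "L6"]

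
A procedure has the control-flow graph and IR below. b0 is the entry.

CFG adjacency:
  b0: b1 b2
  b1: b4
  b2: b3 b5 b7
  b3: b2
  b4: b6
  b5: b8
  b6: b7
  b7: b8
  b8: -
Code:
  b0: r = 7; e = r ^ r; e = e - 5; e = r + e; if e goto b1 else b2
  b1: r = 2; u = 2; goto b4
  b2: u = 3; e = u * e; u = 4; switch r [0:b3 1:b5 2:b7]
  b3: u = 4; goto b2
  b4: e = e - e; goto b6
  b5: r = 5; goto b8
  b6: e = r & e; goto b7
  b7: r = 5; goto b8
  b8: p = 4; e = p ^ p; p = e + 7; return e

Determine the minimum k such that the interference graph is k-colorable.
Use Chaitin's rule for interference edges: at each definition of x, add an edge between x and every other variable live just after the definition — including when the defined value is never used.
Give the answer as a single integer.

Answer: 3

Working:
def/use:
  b0 def {e,r} use ∅
  b1 def {r,u} use ∅
  b2 def {e,u} use {e,r}
  b3 def {u} use ∅
  b4 def {e} use {e}
  b5 def {r} use ∅
  b6 def {e} use {e,r}
  b7 def {r} use ∅
  b8 def {e,p} use ∅

Backward fixpoint:
  b0 li=∅ lo={e,r}
  b1 li={e} lo={e,r}
  b2 li={e,r} lo={e,r}
  b3 li={e,r} lo={e,r}
  b4 li={e,r} lo={e,r}
  b5 li=∅ lo=∅
  b6 li={e,r} lo=∅
  b7 li=∅ lo=∅
  b8 li=∅ lo=∅

Conflict graph:
  e↔{p,r,u}
  p↔{e}
  r↔{e,u}
  u↔{e,r}

Chromatic number:
  clique {e,r,u} ⇒ need ≥ 3
  assign e→c0 p→c1 r→c1 u→c2 — no edge inside a register ⇒ χ ≤ 3
  χ = 3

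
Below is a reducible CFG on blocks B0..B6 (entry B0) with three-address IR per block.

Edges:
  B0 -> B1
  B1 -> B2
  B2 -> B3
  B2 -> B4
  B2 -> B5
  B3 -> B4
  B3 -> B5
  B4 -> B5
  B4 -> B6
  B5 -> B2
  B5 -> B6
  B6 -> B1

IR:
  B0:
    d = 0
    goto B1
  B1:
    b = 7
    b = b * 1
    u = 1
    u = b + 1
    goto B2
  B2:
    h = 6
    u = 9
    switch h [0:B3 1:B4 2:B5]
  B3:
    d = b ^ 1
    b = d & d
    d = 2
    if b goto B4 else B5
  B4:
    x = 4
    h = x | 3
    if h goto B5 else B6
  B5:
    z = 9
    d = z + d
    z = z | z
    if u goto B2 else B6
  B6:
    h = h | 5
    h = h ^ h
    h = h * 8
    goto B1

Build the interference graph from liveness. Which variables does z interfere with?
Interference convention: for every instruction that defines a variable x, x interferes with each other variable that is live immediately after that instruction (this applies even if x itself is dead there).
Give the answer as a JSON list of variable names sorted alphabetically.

Answer: ["b", "d", "h", "u"]

Analysis:
Block summaries:
  B0 def {d} use ∅
  B1 def {b,u} use ∅
  B2 def {h,u} use ∅
  B3 def {b,d} use {b}
  B4 def {h,x} use ∅
  B5 def {d,z} use {d,u}
  B6 def {h} use {h}

Backward fixpoint:
  B0: in=∅ out={d}
  B1: in={d} out={b,d}
  B2: in={b,d} out={b,d,h,u}
  B3: in={b,h,u} out={b,d,h,u}
  B4: in={b,d,u} out={b,d,h,u}
  B5: in={b,d,h,u} out={b,d,h}
  B6: in={d,h} out={d}

Interference:
  b: {d,h,u,x,z}
  d: {b,h,u,x,z}
  h: {b,d,u,z}
  u: {b,d,h,x,z}
  x: {b,d,u}
  z: {b,d,h,u}

N(z) = ["b", "d", "h", "u"]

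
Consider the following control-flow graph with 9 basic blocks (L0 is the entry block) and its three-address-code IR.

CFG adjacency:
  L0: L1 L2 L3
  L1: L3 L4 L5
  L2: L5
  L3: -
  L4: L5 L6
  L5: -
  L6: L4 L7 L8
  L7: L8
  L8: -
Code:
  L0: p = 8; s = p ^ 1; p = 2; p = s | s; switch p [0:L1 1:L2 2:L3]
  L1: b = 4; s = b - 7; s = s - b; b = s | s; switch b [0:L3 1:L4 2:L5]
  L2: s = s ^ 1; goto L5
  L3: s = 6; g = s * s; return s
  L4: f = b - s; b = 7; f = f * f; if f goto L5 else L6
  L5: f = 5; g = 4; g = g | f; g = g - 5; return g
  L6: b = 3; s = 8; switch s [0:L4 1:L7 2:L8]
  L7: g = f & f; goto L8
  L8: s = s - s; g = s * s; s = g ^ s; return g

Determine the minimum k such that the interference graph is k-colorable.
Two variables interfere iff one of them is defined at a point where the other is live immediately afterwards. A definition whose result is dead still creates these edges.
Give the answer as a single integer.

Answer: 3

Analysis:
def/use:
  L0: {p,s} / ∅
  L1: {b,s} / ∅
  L2: {s} / {s}
  L3: {g,s} / ∅
  L4: {b,f} / {b,s}
  L5: {f,g} / ∅
  L6: {b,s} / ∅
  L7: {g} / {f}
  L8: {g,s} / {s}

Backward fixpoint:
  L0: in=∅ out={s}
  L1: in=∅ out={b,s}
  L2: in={s} out=∅
  L3: in=∅ out=∅
  L4: in={b,s} out={f}
  L5: in=∅ out=∅
  L6: in={f} out={b,f,s}
  L7: in={f,s} out={s}
  L8: in={s} out=∅

Interference:
  b: {f,s}
  f: {b,g,s}
  g: {f,s}
  p: {s}
  s: {b,f,g,p}

Colouring:
  lower bound: {b,f,s} mutually conflict ⇒ χ ≥ 3
  assign b→R2 f→R1 g→R2 p→R1 s→R0 — no edge inside a register ⇒ χ ≤ 3
  χ = 3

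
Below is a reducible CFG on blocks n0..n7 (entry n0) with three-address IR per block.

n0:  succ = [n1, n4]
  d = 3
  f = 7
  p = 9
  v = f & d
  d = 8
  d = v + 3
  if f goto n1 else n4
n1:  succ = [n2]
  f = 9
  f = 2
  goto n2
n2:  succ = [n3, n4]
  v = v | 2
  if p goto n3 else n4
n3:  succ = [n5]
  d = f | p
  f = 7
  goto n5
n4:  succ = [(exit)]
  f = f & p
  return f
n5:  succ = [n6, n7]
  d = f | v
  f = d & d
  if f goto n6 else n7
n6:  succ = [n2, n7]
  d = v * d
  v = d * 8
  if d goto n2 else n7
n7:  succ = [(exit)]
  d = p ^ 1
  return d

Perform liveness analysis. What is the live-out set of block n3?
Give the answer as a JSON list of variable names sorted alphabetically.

Block summaries:
  n0: def={d,f,p,v} ue=∅
  n1: def={f} ue=∅
  n2: def={v} ue={p,v}
  n3: def={d,f} ue={f,p}
  n4: def={f} ue={f,p}
  n5: def={d,f} ue={f,v}
  n6: def={d,v} ue={d,v}
  n7: def={d} ue={p}

Backward fixpoint:
  live n0: ∅→{f,p,v}
  live n1: {p,v}→{f,p,v}
  live n2: {f,p,v}→{f,p,v}
  live n3: {f,p,v}→{f,p,v}
  live n4: {f,p}→∅
  live n5: {f,p,v}→{d,f,p,v}
  live n6: {d,f,p,v}→{f,p,v}
  live n7: {p}→∅

live-out(n3) = ["f", "p", "v"]

Answer: ["f", "p", "v"]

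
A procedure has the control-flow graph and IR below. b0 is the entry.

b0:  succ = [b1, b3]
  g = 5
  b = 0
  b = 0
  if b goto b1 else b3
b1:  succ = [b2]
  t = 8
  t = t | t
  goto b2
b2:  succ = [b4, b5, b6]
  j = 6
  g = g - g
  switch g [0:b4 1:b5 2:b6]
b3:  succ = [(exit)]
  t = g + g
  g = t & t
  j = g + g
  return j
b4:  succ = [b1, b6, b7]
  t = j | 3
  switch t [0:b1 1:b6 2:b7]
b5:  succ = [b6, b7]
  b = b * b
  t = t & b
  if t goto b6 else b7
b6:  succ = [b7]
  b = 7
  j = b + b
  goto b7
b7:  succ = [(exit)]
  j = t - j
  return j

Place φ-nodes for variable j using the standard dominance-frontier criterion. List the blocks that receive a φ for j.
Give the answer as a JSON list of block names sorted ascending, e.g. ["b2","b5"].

idom tree: b1←b0 b2←b1 b3←b0 b4←b2 b5←b2 b6←b2 b7←b2
Dom at joins:
  b1: preds {b0,b4}: {b0} ∩ {b0,b1,b2,b4} = {b0}; idom=b0
  b6: preds {b2,b4,b5}: {b0,b1,b2} ∩ {b0,b1,b2,b4} ∩ {b0,b1,b2,b5} = {b0,b1,b2}; idom=b2
  b7: preds {b4,b5,b6}: {b0,b1,b2,b4} ∩ {b0,b1,b2,b5} ∩ {b0,b1,b2,b6} = {b0,b1,b2}; idom=b2

DF walk-up:
  b1←b0: walk · to b0
  b1←b4: walk b4→b2→b1 to b0
  b6←b2: walk · to b2
  b6←b4: walk b4 to b2
  b6←b5: walk b5 to b2
  b7←b4: walk b4 to b2
  b7←b5: walk b5 to b2
  b7←b6: walk b6 to b2
  b0: DF=∅
  b1: DF={b1}
  b2: DF={b1}
  b3: DF=∅
  b4: DF={b1,b6,b7}
  b5: DF={b6,b7}
  b6: DF={b7}
  b7: DF=∅

φ for j: defs {b2,b3,b6,b7}
  DF⁺ = {b1,b7}

Answer: ["b1", "b7"]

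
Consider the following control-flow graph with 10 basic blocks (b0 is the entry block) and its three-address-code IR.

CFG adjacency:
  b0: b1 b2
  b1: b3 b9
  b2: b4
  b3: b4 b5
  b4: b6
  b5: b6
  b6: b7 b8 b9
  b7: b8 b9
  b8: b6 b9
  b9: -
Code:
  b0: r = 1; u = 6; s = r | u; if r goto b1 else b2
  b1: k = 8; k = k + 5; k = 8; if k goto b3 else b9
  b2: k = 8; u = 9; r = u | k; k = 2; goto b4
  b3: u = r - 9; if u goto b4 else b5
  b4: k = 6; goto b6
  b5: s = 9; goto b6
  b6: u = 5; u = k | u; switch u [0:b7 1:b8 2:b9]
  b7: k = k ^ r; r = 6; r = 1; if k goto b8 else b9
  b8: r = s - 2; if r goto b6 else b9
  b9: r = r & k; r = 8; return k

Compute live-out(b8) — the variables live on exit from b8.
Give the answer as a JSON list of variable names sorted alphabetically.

Per-block:
  b0: def={r,s,u} ue=∅
  b1: def={k} ue=∅
  b2: def={k,r,u} ue=∅
  b3: def={u} ue={r}
  b4: def={k} ue=∅
  b5: def={s} ue=∅
  b6: def={u} ue={k}
  b7: def={k,r} ue={k,r}
  b8: def={r} ue={s}
  b9: def={r} ue={k,r}

Liveness:
  b0 li=∅ lo={r,s}
  b1 li={r,s} lo={k,r,s}
  b2 li={s} lo={r,s}
  b3 li={k,r,s} lo={k,r,s}
  b4 li={r,s} lo={k,r,s}
  b5 li={k,r} lo={k,r,s}
  b6 li={k,r,s} lo={k,r,s}
  b7 li={k,r,s} lo={k,r,s}
  b8 li={k,s} lo={k,r,s}
  b9 li={k,r} lo=∅

live-out(b8) = ["k", "r", "s"]

Answer: ["k", "r", "s"]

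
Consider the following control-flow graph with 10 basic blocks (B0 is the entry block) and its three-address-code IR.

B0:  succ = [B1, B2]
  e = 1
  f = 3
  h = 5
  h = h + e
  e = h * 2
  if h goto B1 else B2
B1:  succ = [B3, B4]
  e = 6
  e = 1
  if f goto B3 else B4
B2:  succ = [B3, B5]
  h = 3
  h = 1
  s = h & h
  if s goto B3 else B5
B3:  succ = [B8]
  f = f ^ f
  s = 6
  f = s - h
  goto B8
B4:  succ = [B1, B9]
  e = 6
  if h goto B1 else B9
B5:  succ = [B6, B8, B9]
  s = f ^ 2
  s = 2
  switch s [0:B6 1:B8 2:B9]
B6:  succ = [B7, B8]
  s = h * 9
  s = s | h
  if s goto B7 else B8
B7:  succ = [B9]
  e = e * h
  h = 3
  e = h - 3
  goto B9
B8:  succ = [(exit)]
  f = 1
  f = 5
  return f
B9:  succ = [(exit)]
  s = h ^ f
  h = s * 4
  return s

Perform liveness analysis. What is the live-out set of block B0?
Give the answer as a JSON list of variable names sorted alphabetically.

Answer: ["e", "f", "h"]

Analysis:
def/use:
  B0: {e,f,h} / ∅
  B1: {e} / {f}
  B2: {h,s} / ∅
  B3: {f,s} / {f,h}
  B4: {e} / {h}
  B5: {s} / {f}
  B6: {s} / {h}
  B7: {e,h} / {e,h}
  B8: {f} / ∅
  B9: {h,s} / {f,h}

Liveness:
  live B0: ∅→{e,f,h}
  live B1: {f,h}→{f,h}
  live B2: {e,f}→{e,f,h}
  live B3: {f,h}→∅
  live B4: {f,h}→{f,h}
  live B5: {e,f,h}→{e,f,h}
  live B6: {e,f,h}→{e,f,h}
  live B7: {e,f,h}→{f,h}
  live B8: ∅→∅
  live B9: {f,h}→∅

live-out(B0) = ["e", "f", "h"]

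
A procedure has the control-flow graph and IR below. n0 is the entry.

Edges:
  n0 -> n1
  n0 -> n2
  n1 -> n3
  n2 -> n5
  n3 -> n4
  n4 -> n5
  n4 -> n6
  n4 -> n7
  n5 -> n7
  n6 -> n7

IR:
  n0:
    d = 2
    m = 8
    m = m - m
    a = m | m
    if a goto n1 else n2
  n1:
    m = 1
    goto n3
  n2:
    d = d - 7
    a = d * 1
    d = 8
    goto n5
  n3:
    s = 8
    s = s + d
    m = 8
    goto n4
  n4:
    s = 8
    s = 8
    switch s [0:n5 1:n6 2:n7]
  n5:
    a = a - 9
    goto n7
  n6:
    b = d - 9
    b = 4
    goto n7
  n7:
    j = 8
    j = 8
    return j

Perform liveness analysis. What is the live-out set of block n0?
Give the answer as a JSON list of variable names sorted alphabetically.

Answer: ["a", "d"]

Derivation:
def/use:
  n0 def {a,d,m} use ∅
  n1 def {m} use ∅
  n2 def {a,d} use {d}
  n3 def {m,s} use {d}
  n4 def {s} use ∅
  n5 def {a} use {a}
  n6 def {b} use {d}
  n7 def {j} use ∅

Live sets:
  n0: in=∅ out={a,d}
  n1: in={a,d} out={a,d}
  n2: in={d} out={a}
  n3: in={a,d} out={a,d}
  n4: in={a,d} out={a,d}
  n5: in={a} out=∅
  n6: in={d} out=∅
  n7: in=∅ out=∅

live-out(n0) = ["a", "d"]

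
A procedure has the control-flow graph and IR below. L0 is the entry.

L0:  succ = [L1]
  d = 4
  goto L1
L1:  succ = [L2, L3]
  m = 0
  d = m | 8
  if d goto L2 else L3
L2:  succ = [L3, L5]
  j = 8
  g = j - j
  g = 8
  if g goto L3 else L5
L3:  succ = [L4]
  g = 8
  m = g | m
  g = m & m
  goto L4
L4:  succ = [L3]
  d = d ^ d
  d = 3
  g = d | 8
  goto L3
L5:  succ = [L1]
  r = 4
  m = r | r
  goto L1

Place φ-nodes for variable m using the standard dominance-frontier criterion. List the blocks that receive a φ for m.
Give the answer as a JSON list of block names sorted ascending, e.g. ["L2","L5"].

idom tree: L1←L0 L2←L1 L3←L1 L4←L3 L5←L2
Join-block Dom:
  L1: preds {L0,L5}: {L0} ∩ {L0,L1,L2,L5} = {L0}; idom=L0
  L3: preds {L1,L2,L4}: {L0,L1} ∩ {L0,L1,L2} ∩ {L0,L1,L3,L4} = {L0,L1}; idom=L1

DF walk-up:
  L1←L0: walk · to L0
  L1←L5: walk L5→L2→L1 to L0
  L3←L1: walk · to L1
  L3←L2: walk L2 to L1
  L3←L4: walk L4→L3 to L1
  L0 → ∅
  L1 → {L1}
  L2 → {L1,L3}
  L3 → {L3}
  L4 → {L3}
  L5 → {L1}

φ for m: defs {L1,L3,L5}
  DF⁺ = {L1,L3}

Answer: ["L1", "L3"]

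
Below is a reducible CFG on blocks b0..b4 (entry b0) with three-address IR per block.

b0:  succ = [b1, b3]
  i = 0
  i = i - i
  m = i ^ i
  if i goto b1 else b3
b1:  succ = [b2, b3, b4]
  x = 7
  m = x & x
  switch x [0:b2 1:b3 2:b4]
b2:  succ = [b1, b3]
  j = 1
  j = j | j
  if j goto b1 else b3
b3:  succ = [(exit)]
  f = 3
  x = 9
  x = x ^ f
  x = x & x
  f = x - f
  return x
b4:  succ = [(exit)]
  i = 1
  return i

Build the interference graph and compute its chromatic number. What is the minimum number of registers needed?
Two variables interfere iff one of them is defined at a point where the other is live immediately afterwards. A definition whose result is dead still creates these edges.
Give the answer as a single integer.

def/use:
  b0: def={i,m} ue=∅
  b1: def={m,x} ue=∅
  b2: def={j} ue=∅
  b3: def={f,x} ue=∅
  b4: def={i} ue=∅

Live sets:
  b0: in=∅ out=∅
  b1: in=∅ out=∅
  b2: in=∅ out=∅
  b3: in=∅ out=∅
  b4: in=∅ out=∅

Interfere edges:
  f↔{x}
  i↔{m}
  j↔∅
  m↔{i,x}
  x↔{f,m}

Registers:
  clique {f,x} ⇒ need ≥ 2
  assign f→r0 i→r1 j→r0 m→r0 x→r1 — no edge inside a register ⇒ χ ≤ 2
  χ = 2

Answer: 2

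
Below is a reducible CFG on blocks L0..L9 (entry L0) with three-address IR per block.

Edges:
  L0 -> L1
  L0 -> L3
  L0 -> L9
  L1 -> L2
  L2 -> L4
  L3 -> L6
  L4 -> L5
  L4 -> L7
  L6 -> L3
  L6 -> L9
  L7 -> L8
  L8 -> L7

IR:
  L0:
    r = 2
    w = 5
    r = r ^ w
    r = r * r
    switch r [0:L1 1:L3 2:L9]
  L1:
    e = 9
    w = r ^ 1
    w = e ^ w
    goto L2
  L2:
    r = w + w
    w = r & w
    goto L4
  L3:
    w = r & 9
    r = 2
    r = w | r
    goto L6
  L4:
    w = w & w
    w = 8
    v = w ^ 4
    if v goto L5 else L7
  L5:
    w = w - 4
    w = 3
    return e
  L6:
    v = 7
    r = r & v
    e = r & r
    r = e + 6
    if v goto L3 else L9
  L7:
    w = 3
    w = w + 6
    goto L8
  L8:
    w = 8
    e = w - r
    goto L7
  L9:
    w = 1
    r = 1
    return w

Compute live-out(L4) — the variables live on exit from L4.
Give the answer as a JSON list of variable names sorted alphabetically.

def/use:
  L0: def={r,w} ue=∅
  L1: def={e,w} ue={r}
  L2: def={r,w} ue={w}
  L3: def={r,w} ue={r}
  L4: def={v,w} ue={w}
  L5: def={w} ue={e,w}
  L6: def={e,r,v} ue={r}
  L7: def={w} ue=∅
  L8: def={e,w} ue={r}
  L9: def={r,w} ue=∅

Liveness:
  live L0: ∅→{r}
  live L1: {r}→{e,w}
  live L2: {e,w}→{e,r,w}
  live L3: {r}→{r}
  live L4: {e,r,w}→{e,r,w}
  live L5: {e,w}→∅
  live L6: {r}→{r}
  live L7: {r}→{r}
  live L8: {r}→{r}
  live L9: ∅→∅

live-out(L4) = ["e", "r", "w"]

Answer: ["e", "r", "w"]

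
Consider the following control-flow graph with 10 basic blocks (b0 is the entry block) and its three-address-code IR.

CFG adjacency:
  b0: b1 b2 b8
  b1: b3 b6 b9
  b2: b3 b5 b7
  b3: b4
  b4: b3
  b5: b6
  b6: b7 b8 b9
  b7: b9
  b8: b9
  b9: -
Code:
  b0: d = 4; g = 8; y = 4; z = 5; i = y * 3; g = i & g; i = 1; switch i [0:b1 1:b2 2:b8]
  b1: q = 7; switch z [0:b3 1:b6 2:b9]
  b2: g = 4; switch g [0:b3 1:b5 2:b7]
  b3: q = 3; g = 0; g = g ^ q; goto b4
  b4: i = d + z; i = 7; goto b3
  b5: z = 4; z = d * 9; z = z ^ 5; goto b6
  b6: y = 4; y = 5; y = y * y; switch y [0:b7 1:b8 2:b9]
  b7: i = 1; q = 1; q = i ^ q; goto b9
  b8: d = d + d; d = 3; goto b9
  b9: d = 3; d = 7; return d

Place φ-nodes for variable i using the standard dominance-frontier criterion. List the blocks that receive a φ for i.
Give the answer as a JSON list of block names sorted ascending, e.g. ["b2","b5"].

idom tree: b1←b0 b2←b0 b3←b0 b4←b3 b5←b2 b6←b0 b7←b0 b8←b0 b9←b0
Dom at joins:
  b3: preds {b1,b2,b4}: {b0,b1} ∩ {b0,b2} ∩ {b0,b3,b4} = {b0}; idom=b0
  b6: preds {b1,b5}: {b0,b1} ∩ {b0,b2,b5} = {b0}; idom=b0
  b7: preds {b2,b6}: {b0,b2} ∩ {b0,b6} = {b0}; idom=b0
  b8: preds {b0,b6}: {b0} ∩ {b0,b6} = {b0}; idom=b0
  b9: preds {b1,b6,b7,b8}: {b0,b1} ∩ {b0,b6} ∩ {b0,b7} ∩ {b0,b8} = {b0}; idom=b0

DF derivation:
  join b3 pred b1: b1 stop@b0
  join b3 pred b2: b2 stop@b0
  join b3 pred b4: b4→b3 stop@b0
  join b6 pred b1: b1 stop@b0
  join b6 pred b5: b5→b2 stop@b0
  join b7 pred b2: b2 stop@b0
  join b7 pred b6: b6 stop@b0
  join b8 pred b0: · stop@b0
  join b8 pred b6: b6 stop@b0
  join b9 pred b1: b1 stop@b0
  join b9 pred b6: b6 stop@b0
  join b9 pred b7: b7 stop@b0
  join b9 pred b8: b8 stop@b0
  b0 → ∅
  b1 → {b3,b6,b9}
  b2 → {b3,b6,b7}
  b3 → {b3}
  b4 → {b3}
  b5 → {b6}
  b6 → {b7,b8,b9}
  b7 → {b9}
  b8 → {b9}
  b9 → ∅

φ for i: defs {b0,b4,b7}
  DF⁺ = {b3,b9}

Answer: ["b3", "b9"]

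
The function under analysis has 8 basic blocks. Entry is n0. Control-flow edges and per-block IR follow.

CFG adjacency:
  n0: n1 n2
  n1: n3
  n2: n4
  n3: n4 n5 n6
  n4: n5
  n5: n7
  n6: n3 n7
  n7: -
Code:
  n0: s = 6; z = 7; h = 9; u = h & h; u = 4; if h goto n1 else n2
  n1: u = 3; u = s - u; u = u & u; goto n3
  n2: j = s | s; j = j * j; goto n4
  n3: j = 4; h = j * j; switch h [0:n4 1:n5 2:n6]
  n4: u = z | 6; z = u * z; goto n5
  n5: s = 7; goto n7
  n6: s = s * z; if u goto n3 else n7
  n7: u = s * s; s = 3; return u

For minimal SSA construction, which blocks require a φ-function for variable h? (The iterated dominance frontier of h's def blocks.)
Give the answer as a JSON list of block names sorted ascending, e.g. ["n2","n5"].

Answer: ["n3", "n4", "n5", "n7"]

Derivation:
idom tree: n1←n0 n2←n0 n3←n1 n4←n0 n5←n0 n6←n3 n7←n0
Join-block Dom:
  n3: preds {n1,n6}: {n0,n1} ∩ {n0,n1,n3,n6} = {n0,n1}; idom=n1
  n4: preds {n2,n3}: {n0,n2} ∩ {n0,n1,n3} = {n0}; idom=n0
  n5: preds {n3,n4}: {n0,n1,n3} ∩ {n0,n4} = {n0}; idom=n0
  n7: preds {n5,n6}: {n0,n5} ∩ {n0,n1,n3,n6} = {n0}; idom=n0

DF walk-up:
  n3←n1: walk · to n1
  n3←n6: walk n6→n3 to n1
  n4←n2: walk n2 to n0
  n4←n3: walk n3→n1 to n0
  n5←n3: walk n3→n1 to n0
  n5←n4: walk n4 to n0
  n7←n5: walk n5 to n0
  n7←n6: walk n6→n3→n1 to n0
  n0: DF=∅
  n1: DF={n4,n5,n7}
  n2: DF={n4}
  n3: DF={n3,n4,n5,n7}
  n4: DF={n5}
  n5: DF={n7}
  n6: DF={n3,n7}
  n7: DF=∅

φ for h: defs {n0,n3}
  DF⁺ = {n3,n4,n5,n7}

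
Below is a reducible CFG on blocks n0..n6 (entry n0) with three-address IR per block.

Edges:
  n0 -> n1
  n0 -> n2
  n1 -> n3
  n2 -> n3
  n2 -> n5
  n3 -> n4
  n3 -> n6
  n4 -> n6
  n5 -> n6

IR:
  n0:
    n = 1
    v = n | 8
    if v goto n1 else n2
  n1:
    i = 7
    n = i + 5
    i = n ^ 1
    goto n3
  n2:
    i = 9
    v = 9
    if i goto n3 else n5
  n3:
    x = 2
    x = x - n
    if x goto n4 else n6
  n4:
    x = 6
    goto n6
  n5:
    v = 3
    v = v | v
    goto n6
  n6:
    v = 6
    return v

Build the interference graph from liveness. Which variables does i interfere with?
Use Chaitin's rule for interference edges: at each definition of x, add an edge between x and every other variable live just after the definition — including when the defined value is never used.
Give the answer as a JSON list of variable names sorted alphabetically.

Answer: ["n", "v"]

Analysis:
def/use:
  n0 def {n,v} use ∅
  n1 def {i,n} use ∅
  n2 def {i,v} use ∅
  n3 def {x} use {n}
  n4 def {x} use ∅
  n5 def {v} use ∅
  n6 def {v} use ∅

Live sets:
  live n0: ∅→{n}
  live n1: ∅→{n}
  live n2: {n}→{n}
  live n3: {n}→∅
  live n4: ∅→∅
  live n5: ∅→∅
  live n6: ∅→∅

Conflict graph:
  i: {n,v}
  n: {i,v,x}
  v: {i,n}
  x: {n}

N(i) = ["n", "v"]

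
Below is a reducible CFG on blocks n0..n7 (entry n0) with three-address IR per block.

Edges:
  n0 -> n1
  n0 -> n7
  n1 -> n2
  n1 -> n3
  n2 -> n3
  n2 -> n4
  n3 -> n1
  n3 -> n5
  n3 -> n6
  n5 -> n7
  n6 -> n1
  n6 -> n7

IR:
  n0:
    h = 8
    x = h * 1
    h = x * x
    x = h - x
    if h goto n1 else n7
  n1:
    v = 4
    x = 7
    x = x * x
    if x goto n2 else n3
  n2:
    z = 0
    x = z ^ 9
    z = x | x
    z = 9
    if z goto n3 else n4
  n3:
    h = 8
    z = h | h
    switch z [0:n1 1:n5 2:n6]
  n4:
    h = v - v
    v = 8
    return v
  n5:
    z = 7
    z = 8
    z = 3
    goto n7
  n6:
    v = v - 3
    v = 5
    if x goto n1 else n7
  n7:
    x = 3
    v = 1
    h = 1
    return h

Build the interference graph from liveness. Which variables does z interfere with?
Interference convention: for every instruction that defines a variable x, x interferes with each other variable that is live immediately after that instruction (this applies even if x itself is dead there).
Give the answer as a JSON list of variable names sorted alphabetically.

Answer: ["v", "x"]

Analysis:
Block summaries:
  n0 def {h,x} use ∅
  n1 def {v,x} use ∅
  n2 def {x,z} use ∅
  n3 def {h,z} use ∅
  n4 def {h,v} use {v}
  n5 def {z} use ∅
  n6 def {v} use {v,x}
  n7 def {h,v,x} use ∅

Live sets:
  live n0: ∅→∅
  live n1: ∅→{v,x}
  live n2: {v}→{v,x}
  live n3: {v,x}→{v,x}
  live n4: {v}→∅
  live n5: ∅→∅
  live n6: {v,x}→∅
  live n7: ∅→∅

Interference:
  h: {v,x}
  v: {h,x,z}
  x: {h,v,z}
  z: {v,x}

N(z) = ["v", "x"]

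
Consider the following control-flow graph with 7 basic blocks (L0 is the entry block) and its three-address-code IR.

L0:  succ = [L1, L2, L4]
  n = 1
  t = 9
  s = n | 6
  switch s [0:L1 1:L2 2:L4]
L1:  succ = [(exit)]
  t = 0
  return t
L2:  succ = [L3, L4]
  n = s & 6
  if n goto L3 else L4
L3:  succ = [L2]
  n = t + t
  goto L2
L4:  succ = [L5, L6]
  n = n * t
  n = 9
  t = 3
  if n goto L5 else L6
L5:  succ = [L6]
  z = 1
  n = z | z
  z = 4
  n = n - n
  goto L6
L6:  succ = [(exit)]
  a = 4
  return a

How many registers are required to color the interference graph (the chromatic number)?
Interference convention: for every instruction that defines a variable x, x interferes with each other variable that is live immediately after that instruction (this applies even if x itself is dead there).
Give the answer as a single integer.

def/use:
  L0 def {n,s,t} use ∅
  L1 def {t} use ∅
  L2 def {n} use {s}
  L3 def {n} use {t}
  L4 def {n,t} use {n,t}
  L5 def {n,z} use ∅
  L6 def {a} use ∅

Backward fixpoint:
  L0 li=∅ lo={n,s,t}
  L1 li=∅ lo=∅
  L2 li={s,t} lo={n,s,t}
  L3 li={s,t} lo={s,t}
  L4 li={n,t} lo=∅
  L5 li=∅ lo=∅
  L6 li=∅ lo=∅

Conflict graph:
  a: ∅
  n: {s,t,z}
  s: {n,t}
  t: {n,s}
  z: {n}

Registers:
  clique {n,s,t} ⇒ need ≥ 3
  assign a→R0 n→R0 s→R1 t→R2 z→R1 — no edge inside a register ⇒ χ ≤ 3
  χ = 3

Answer: 3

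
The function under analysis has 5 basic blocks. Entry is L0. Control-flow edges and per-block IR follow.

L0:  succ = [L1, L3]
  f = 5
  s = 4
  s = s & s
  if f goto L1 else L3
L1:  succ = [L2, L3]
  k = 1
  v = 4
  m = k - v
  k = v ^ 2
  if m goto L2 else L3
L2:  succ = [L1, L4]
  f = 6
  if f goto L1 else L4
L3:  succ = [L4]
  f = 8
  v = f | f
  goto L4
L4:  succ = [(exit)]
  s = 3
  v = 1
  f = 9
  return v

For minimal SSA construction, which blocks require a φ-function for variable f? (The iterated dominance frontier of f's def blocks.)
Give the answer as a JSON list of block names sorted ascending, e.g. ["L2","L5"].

Answer: ["L1", "L3", "L4"]

Analysis:
idom tree: L1←L0 L2←L1 L3←L0 L4←L0
Dom at joins:
  L1: preds {L0,L2}: {L0} ∩ {L0,L1,L2} = {L0}; idom=L0
  L3: preds {L0,L1}: {L0} ∩ {L0,L1} = {L0}; idom=L0
  L4: preds {L2,L3}: {L0,L1,L2} ∩ {L0,L3} = {L0}; idom=L0

DF walk-up:
  L1←L0: walk · to L0
  L1←L2: walk L2→L1 to L0
  L3←L0: walk · to L0
  L3←L1: walk L1 to L0
  L4←L2: walk L2→L1 to L0
  L4←L3: walk L3 to L0
  DF(L0)=∅
  DF(L1)={L1,L3,L4}
  DF(L2)={L1,L4}
  DF(L3)={L4}
  DF(L4)=∅

φ for f: defs {L0,L2,L3,L4}
  DF⁺ = {L1,L3,L4}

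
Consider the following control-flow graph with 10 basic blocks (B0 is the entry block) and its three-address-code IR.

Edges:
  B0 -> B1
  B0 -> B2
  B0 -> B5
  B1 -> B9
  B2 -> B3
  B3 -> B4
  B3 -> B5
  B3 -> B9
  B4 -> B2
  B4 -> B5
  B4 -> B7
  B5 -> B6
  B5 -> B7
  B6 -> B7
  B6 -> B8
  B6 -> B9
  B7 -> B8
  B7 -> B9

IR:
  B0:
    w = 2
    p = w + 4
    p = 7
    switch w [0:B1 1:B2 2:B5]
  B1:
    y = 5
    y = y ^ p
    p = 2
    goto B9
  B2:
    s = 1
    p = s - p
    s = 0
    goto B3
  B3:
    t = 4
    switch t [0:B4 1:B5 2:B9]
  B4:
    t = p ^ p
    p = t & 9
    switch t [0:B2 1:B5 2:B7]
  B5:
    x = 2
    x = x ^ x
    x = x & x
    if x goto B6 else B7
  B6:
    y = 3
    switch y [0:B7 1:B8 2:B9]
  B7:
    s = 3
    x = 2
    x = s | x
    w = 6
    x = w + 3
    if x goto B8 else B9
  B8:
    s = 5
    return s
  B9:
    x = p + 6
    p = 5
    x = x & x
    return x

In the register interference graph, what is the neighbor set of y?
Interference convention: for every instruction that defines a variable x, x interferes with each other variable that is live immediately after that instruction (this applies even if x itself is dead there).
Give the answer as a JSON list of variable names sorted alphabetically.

Block summaries:
  B0 def {p,w} use ∅
  B1 def {p,y} use {p}
  B2 def {p,s} use {p}
  B3 def {t} use ∅
  B4 def {p,t} use {p}
  B5 def {x} use ∅
  B6 def {y} use ∅
  B7 def {s,w,x} use ∅
  B8 def {s} use ∅
  B9 def {p,x} use {p}

Liveness:
  B0 li=∅ lo={p}
  B1 li={p} lo={p}
  B2 li={p} lo={p}
  B3 li={p} lo={p}
  B4 li={p} lo={p}
  B5 li={p} lo={p}
  B6 li={p} lo={p}
  B7 li={p} lo={p}
  B8 li=∅ lo=∅
  B9 li={p} lo=∅

Interfere edges:
  p — {s,t,w,x,y}
  s — {p,x}
  t — {p}
  w — {p}
  x — {p,s}
  y — {p}

N(y) = ["p"]

Answer: ["p"]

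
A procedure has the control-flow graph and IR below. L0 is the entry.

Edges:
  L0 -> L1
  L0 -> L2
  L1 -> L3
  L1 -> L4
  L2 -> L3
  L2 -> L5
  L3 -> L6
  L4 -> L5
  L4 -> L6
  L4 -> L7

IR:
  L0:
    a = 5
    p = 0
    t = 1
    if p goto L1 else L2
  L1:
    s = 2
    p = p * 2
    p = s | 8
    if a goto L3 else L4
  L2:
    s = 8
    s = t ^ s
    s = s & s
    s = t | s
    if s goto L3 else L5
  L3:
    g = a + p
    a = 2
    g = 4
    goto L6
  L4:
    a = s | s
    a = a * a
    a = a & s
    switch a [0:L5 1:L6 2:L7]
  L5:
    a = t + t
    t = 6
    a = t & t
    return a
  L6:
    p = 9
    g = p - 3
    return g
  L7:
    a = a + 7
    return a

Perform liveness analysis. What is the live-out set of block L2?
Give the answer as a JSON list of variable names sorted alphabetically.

Block summaries:
  L0 def {a,p,t} use ∅
  L1 def {p,s} use {a,p}
  L2 def {s} use {t}
  L3 def {a,g} use {a,p}
  L4 def {a} use {s}
  L5 def {a,t} use {t}
  L6 def {g,p} use ∅
  L7 def {a} use {a}

Live sets:
  L0: in=∅ out={a,p,t}
  L1: in={a,p,t} out={a,p,s,t}
  L2: in={a,p,t} out={a,p,t}
  L3: in={a,p} out=∅
  L4: in={s,t} out={a,t}
  L5: in={t} out=∅
  L6: in=∅ out=∅
  L7: in={a} out=∅

live-out(L2) = ["a", "p", "t"]

Answer: ["a", "p", "t"]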